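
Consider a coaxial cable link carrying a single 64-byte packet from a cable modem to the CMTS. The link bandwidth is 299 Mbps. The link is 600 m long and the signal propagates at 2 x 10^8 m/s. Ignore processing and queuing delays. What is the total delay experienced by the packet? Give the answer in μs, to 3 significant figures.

L = 64 × 8 = 512 bits.
Transmission delay = L/R = 512 / 299000000 = 1.71237 μs.
Propagation delay = d/s = 600 m / 200000000 m/s = 3 μs.
Total = 4.71 μs.

4.71 μs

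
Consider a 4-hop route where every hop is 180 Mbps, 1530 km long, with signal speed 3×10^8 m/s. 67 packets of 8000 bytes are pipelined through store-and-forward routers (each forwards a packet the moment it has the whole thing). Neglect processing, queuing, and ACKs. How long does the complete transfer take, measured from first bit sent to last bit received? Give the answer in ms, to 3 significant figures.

45.3 ms

Per-hop transmission t_tx = L/R = 64000/180000000 = 0.355556 ms.
Per-hop propagation t_prop = 1530000/300000000 = 5.1 ms.
Pipeline fill: first packet needs 4·t_tx to clear all hops; remaining 66 packets each add one t_tx.
Total = (4+67-1)·t_tx + 4·t_prop = 70·0.355556 + 4·5.1 = 45.3 ms.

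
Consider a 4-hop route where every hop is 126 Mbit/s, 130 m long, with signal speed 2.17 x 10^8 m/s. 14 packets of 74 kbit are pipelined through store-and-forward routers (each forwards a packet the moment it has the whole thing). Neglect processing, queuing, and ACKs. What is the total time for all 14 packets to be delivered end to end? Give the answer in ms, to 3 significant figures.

Per-hop transmission t_tx = L/R = 74000/126000000 = 0.587302 ms.
Per-hop propagation t_prop = 130/217000000 = 0.000599078 ms.
Pipeline fill: first packet needs 4·t_tx to clear all hops; remaining 13 packets each add one t_tx.
Total = (4+14-1)·t_tx + 4·t_prop = 17·0.587302 + 4·0.000599078 = 9.99 ms.

9.99 ms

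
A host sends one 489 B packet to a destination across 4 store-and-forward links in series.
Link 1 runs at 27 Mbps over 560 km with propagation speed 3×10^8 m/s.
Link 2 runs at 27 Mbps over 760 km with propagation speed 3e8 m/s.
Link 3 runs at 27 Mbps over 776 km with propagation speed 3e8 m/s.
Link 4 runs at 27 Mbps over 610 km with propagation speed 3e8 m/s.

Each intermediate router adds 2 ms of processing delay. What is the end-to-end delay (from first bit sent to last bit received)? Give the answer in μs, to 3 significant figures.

15600 μs

L = 489 × 8 = 3912 bits.
Transmission delay per hop = L/R = 3912/27000000 = 144.889 μs; 4 hops → 579.556 μs.
Propagation delays (d/s per hop): 1866.67, 2533.33, 2586.67, 2033.33 μs; sum = 9020 μs.
Processing at 3 router(s): 3 × 2 ms = 6000 μs.
End-to-end = 15600 μs.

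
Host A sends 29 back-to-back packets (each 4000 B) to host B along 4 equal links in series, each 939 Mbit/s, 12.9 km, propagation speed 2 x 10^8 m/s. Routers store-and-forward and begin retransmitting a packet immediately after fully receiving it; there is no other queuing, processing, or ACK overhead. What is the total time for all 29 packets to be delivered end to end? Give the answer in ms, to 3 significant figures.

Per-hop transmission t_tx = L/R = 32000/939000000 = 0.0340788 ms.
Per-hop propagation t_prop = 12900/200000000 = 0.0645 ms.
Pipeline fill: first packet needs 4·t_tx to clear all hops; remaining 28 packets each add one t_tx.
Total = (4+29-1)·t_tx + 4·t_prop = 32·0.0340788 + 4·0.0645 = 1.35 ms.

1.35 ms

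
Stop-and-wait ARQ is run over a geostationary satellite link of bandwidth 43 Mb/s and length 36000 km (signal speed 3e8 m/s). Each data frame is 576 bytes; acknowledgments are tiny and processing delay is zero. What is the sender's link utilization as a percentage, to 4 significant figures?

t_tx = L/R = 4608/43000000 = 0.000107163 s.
t_prop = 36000000/300000000 = 0.12 s; RTT = 0.24 s.
Cycle = t_tx + RTT = 0.240107 s.
Utilization = t_tx / cycle = 0.000107163/0.240107 = 0.04463 %.

0.04463 %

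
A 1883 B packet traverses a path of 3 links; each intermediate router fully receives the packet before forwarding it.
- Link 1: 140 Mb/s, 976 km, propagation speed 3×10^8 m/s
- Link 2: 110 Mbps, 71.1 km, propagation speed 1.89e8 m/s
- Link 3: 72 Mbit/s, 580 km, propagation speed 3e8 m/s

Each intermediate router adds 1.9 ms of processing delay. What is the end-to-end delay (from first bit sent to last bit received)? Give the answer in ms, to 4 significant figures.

9.817 ms

L = 1883 × 8 = 15064 bits.
Transmission delays (L/R per hop): 0.1076, 0.136945, 0.209222 ms; sum = 0.453768 ms.
Propagation delays (d/s per hop): 3.25333, 0.37619, 1.93333 ms; sum = 5.56286 ms.
Processing at 2 router(s): 2 × 1.9 ms = 3.8 ms.
End-to-end = 9.817 ms.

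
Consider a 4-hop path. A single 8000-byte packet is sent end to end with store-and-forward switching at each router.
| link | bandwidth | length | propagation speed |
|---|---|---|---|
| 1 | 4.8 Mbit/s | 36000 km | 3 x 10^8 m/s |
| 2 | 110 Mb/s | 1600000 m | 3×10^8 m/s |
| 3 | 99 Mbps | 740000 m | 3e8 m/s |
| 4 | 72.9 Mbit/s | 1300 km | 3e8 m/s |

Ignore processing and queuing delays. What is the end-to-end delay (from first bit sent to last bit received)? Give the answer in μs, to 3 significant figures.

148000 μs

L = 8000 × 8 = 64000 bits.
Transmission delays (L/R per hop): 13333.3, 581.818, 646.465, 877.915 μs; sum = 15439.5 μs.
Propagation delays (d/s per hop): 120000, 5333.33, 2466.67, 4333.33 μs; sum = 132133 μs.
End-to-end = 148000 μs.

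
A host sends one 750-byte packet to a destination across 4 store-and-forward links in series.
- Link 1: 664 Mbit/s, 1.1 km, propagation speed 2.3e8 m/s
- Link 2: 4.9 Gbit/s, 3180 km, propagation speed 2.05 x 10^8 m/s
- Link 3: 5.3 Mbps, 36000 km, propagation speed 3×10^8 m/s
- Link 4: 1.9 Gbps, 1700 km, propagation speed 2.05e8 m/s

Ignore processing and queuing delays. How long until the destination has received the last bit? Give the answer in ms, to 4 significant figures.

L = 750 × 8 = 6000 bits.
Transmission delays (L/R per hop): 0.00903614, 0.00122449, 1.13208, 0.00315789 ms; sum = 1.14549 ms.
Propagation delays (d/s per hop): 0.00478261, 15.5122, 120, 8.29268 ms; sum = 143.81 ms.
End-to-end = 145.0 ms.

145.0 ms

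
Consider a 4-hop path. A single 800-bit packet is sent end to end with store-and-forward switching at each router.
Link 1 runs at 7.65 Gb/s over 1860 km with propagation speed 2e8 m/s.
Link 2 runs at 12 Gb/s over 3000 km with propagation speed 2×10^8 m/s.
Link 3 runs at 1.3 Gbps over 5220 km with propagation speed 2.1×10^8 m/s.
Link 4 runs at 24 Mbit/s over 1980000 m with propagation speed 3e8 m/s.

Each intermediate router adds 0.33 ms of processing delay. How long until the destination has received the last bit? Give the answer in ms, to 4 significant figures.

Transmission delays (L/R per hop): 0.000104575, 6.66667e-05, 0.000615385, 0.0333333 ms; sum = 0.03412 ms.
Propagation delays (d/s per hop): 9.3, 15, 24.8571, 6.6 ms; sum = 55.7571 ms.
Processing at 3 router(s): 3 × 0.33 ms = 0.99 ms.
End-to-end = 56.78 ms.

56.78 ms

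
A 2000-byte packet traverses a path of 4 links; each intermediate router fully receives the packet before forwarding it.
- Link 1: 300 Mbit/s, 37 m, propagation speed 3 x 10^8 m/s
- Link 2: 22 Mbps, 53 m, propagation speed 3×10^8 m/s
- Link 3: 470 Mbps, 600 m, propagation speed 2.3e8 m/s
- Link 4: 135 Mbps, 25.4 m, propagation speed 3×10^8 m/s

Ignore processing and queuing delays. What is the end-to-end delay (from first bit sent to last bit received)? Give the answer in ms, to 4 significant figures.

L = 2000 × 8 = 16000 bits.
Transmission delays (L/R per hop): 0.0533333, 0.727273, 0.0340426, 0.118519 ms; sum = 0.933167 ms.
Propagation delays (d/s per hop): 0.000123333, 0.000176667, 0.0026087, 8.46667e-05 ms; sum = 0.00299336 ms.
End-to-end = 0.9362 ms.

0.9362 ms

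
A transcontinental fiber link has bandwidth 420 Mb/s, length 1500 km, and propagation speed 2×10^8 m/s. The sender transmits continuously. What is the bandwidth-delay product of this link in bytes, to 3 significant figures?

Propagation delay = 1500000 / 200000000 = 0.0075 s.
BDP = R × t_prop = 420000000 × 0.0075 = 3150000 bits.
In bytes: 3150000/8 = 394000 bytes.

394000 bytes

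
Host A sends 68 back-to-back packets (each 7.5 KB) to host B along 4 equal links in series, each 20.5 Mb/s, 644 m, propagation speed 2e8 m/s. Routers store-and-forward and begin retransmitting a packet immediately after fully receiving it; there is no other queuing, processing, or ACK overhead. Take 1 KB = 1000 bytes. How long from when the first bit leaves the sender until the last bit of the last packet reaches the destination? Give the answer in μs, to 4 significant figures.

Per-hop transmission t_tx = L/R = 60000/20500000 = 2926.83 μs.
Per-hop propagation t_prop = 644/200000000 = 3.22 μs.
Pipeline fill: first packet needs 4·t_tx to clear all hops; remaining 67 packets each add one t_tx.
Total = (4+68-1)·t_tx + 4·t_prop = 71·2926.83 + 4·3.22 = 207800 μs.

207800 μs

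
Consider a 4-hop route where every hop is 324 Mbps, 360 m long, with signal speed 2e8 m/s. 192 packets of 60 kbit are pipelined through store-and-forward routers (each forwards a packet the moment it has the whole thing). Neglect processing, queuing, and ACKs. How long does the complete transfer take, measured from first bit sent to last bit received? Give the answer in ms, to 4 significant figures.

Per-hop transmission t_tx = L/R = 60000/324000000 = 0.185185 ms.
Per-hop propagation t_prop = 360/200000000 = 0.0018 ms.
Pipeline fill: first packet needs 4·t_tx to clear all hops; remaining 191 packets each add one t_tx.
Total = (4+192-1)·t_tx + 4·t_prop = 195·0.185185 + 4·0.0018 = 36.12 ms.

36.12 ms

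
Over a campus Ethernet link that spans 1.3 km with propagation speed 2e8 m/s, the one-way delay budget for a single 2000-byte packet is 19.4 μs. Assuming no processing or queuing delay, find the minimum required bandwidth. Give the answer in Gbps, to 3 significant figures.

L = 16000 bits.
Propagation delay = 1300 / 200000000 = 6.5 μs.
Transmission budget = 19.4 − 6.5 = 12.9 μs.
R ≥ L / t_tx = 16000 bits / 1.29e-05 s = 1.24 Gbps.

1.24 Gbps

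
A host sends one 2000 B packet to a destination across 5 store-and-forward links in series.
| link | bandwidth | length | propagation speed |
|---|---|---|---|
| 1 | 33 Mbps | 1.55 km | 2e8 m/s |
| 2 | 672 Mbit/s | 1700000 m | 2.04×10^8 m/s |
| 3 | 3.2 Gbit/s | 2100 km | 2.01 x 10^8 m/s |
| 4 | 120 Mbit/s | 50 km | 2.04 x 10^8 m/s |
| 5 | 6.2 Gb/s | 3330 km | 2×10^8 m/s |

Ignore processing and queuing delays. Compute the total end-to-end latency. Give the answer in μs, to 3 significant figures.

36300 μs

L = 2000 × 8 = 16000 bits.
Transmission delays (L/R per hop): 484.848, 23.8095, 5, 133.333, 2.58065 μs; sum = 649.572 μs.
Propagation delays (d/s per hop): 7.75, 8333.33, 10447.8, 245.098, 16650 μs; sum = 35683.9 μs.
End-to-end = 36300 μs.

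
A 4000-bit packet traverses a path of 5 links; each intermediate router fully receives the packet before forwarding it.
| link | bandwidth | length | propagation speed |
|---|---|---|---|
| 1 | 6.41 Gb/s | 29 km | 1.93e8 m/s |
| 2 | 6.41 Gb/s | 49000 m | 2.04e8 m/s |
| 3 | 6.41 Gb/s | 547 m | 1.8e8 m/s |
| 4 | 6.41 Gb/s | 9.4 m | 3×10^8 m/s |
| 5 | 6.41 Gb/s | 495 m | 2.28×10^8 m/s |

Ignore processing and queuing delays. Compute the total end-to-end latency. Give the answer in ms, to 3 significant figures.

0.399 ms

Transmission delay per hop = L/R = 4000/6410000000 = 0.000624025 ms; 5 hops → 0.00312012 ms.
Propagation delays (d/s per hop): 0.150259, 0.240196, 0.00303889, 3.13333e-05, 0.00217105 ms; sum = 0.395696 ms.
End-to-end = 0.399 ms.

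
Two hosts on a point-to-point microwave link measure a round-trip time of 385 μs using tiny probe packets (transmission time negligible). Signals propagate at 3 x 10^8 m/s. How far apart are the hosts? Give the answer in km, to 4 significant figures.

One-way propagation = RTT/2 = 192.5 μs.
d = s × t = 300000000 × 0.0001925 = 57.75 km.

57.75 km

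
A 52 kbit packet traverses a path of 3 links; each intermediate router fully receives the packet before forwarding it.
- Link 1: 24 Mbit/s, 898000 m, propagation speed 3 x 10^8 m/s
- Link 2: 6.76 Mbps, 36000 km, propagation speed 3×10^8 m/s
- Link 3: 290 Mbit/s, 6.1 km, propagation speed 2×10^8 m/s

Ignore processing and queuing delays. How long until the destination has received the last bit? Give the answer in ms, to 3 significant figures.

133 ms

L = 52000 bits.
Transmission delays (L/R per hop): 2.16667, 7.69231, 0.17931 ms; sum = 10.0383 ms.
Propagation delays (d/s per hop): 2.99333, 120, 0.0305 ms; sum = 123.024 ms.
End-to-end = 133 ms.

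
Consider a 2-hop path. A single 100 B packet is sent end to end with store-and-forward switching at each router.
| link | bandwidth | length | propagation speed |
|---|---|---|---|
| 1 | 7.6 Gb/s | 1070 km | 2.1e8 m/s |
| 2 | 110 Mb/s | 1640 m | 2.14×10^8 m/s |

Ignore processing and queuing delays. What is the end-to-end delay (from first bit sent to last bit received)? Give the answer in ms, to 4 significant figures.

5.110 ms

L = 100 × 8 = 800 bits.
Transmission delays (L/R per hop): 0.000105263, 0.00727273 ms; sum = 0.00737799 ms.
Propagation delays (d/s per hop): 5.09524, 0.00766355 ms; sum = 5.1029 ms.
End-to-end = 5.110 ms.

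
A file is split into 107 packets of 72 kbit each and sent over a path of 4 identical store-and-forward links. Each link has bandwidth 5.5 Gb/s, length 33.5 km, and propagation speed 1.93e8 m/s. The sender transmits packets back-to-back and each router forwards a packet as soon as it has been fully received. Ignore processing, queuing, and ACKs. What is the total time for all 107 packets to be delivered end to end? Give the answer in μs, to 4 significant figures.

2134 μs

Per-hop transmission t_tx = L/R = 72000/5500000000 = 13.0909 μs.
Per-hop propagation t_prop = 33500/193000000 = 173.575 μs.
Pipeline fill: first packet needs 4·t_tx to clear all hops; remaining 106 packets each add one t_tx.
Total = (4+107-1)·t_tx + 4·t_prop = 110·13.0909 + 4·173.575 = 2134 μs.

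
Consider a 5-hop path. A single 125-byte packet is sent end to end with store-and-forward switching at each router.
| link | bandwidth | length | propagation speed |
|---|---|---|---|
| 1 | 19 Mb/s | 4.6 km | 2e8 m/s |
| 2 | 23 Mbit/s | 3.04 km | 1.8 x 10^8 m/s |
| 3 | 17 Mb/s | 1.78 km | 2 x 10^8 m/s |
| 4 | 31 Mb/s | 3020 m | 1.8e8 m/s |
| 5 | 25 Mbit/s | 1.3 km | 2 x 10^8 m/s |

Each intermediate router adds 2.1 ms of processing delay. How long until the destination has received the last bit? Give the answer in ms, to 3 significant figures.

L = 125 × 8 = 1000 bits.
Transmission delays (L/R per hop): 0.0526316, 0.0434783, 0.0588235, 0.0322581, 0.04 ms; sum = 0.227191 ms.
Propagation delays (d/s per hop): 0.023, 0.0168889, 0.0089, 0.0167778, 0.0065 ms; sum = 0.0720667 ms.
Processing at 4 router(s): 4 × 2.1 ms = 8.4 ms.
End-to-end = 8.70 ms.

8.70 ms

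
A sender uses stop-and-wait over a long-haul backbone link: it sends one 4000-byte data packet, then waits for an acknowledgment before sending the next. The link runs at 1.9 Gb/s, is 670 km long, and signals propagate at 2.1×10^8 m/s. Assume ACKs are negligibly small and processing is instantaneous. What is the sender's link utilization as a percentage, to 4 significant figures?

0.2632 %

t_tx = L/R = 32000/1900000000 = 1.68421e-05 s.
t_prop = 670000/210000000 = 0.00319048 s; RTT = 0.00638095 s.
Cycle = t_tx + RTT = 0.00639779 s.
Utilization = t_tx / cycle = 1.68421e-05/0.00639779 = 0.2632 %.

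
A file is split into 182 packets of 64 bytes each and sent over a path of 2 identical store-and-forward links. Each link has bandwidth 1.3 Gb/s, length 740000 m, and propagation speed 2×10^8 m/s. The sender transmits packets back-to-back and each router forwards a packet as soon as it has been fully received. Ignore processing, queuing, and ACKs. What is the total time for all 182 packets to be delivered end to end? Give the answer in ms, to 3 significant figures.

7.47 ms

Per-hop transmission t_tx = L/R = 512/1300000000 = 0.000393846 ms.
Per-hop propagation t_prop = 740000/200000000 = 3.7 ms.
Pipeline fill: first packet needs 2·t_tx to clear all hops; remaining 181 packets each add one t_tx.
Total = (2+182-1)·t_tx + 2·t_prop = 183·0.000393846 + 2·3.7 = 7.47 ms.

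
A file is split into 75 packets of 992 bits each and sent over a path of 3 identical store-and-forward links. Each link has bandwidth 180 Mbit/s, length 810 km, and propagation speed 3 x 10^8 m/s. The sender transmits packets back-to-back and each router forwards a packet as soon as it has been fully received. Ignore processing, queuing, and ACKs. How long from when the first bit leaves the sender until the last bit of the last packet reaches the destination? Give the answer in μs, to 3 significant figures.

Per-hop transmission t_tx = L/R = 992/180000000 = 5.51111 μs.
Per-hop propagation t_prop = 810000/300000000 = 2700 μs.
Pipeline fill: first packet needs 3·t_tx to clear all hops; remaining 74 packets each add one t_tx.
Total = (3+75-1)·t_tx + 3·t_prop = 77·5.51111 + 3·2700 = 8520 μs.

8520 μs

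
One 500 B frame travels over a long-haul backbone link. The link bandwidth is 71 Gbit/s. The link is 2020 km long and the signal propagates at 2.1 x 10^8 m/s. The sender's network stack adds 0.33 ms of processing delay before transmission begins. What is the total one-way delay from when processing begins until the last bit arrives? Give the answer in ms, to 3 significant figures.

9.95 ms

L = 500 × 8 = 4000 bits.
Transmission delay = L/R = 4000 / 71000000000 = 5.6338e-05 ms.
Propagation delay = d/s = 2020000 m / 210000000 m/s = 9.61905 ms.
Plus processing delay 0.33 ms = 0.33 ms.
Total = 9.95 ms.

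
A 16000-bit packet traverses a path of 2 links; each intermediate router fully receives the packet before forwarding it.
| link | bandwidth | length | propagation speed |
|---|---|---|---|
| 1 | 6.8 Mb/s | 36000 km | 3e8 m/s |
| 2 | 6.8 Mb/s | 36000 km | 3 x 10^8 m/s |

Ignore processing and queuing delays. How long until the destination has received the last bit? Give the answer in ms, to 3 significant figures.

Transmission delay per hop = L/R = 16000/6800000 = 2.35294 ms; 2 hops → 4.70588 ms.
Propagation delays (d/s per hop): 120, 120 ms; sum = 240 ms.
End-to-end = 245 ms.

245 ms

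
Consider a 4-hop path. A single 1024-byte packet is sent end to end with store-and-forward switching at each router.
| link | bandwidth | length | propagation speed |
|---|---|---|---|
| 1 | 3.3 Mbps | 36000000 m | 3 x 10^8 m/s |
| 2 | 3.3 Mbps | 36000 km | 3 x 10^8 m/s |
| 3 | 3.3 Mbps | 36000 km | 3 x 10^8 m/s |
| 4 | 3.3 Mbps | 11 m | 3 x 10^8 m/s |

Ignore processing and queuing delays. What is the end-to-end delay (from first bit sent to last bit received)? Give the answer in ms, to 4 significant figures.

369.9 ms

L = 1024 × 8 = 8192 bits.
Transmission delay per hop = L/R = 8192/3300000 = 2.48242 ms; 4 hops → 9.9297 ms.
Propagation delays (d/s per hop): 120, 120, 120, 3.66667e-05 ms; sum = 360 ms.
End-to-end = 369.9 ms.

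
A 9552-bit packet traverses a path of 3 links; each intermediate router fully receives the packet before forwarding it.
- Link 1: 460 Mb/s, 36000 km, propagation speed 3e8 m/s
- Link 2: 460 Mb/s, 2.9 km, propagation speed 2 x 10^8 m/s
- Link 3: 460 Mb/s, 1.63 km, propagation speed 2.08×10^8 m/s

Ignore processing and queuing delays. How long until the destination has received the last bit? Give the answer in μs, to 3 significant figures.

Transmission delay per hop = L/R = 9552/460000000 = 20.7652 μs; 3 hops → 62.2957 μs.
Propagation delays (d/s per hop): 120000, 14.5, 7.83654 μs; sum = 120022 μs.
End-to-end = 120000 μs.

120000 μs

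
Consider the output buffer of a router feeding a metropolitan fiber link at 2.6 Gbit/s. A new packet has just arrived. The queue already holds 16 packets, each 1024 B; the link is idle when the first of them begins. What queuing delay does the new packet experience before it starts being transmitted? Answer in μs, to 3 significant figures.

50.4 μs

Each queued packet: L/R = 8192/2600000000 = 3.15077 μs.
16 queued → 50.4123 μs.
Queuing delay = 50.4 μs.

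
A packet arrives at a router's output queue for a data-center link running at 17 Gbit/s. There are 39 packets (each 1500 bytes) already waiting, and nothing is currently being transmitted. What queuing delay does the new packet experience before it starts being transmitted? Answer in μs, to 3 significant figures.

Each queued packet: L/R = 12000/17000000000 = 0.705882 μs.
39 queued → 27.5294 μs.
Queuing delay = 27.5 μs.

27.5 μs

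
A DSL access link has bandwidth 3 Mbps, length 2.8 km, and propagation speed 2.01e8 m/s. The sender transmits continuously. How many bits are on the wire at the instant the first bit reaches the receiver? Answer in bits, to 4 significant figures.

Propagation delay = 2800 / 2.01e+08 = 1.39303e-05 s.
BDP = R × t_prop = 3000000 × 1.39303e-05 = 41.791 bits.

41.79 bits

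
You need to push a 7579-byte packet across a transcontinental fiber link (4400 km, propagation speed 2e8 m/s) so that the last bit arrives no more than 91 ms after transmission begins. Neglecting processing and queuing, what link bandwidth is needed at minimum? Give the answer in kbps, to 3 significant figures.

L = 60632 bits.
Propagation delay = 4400000 / 200000000 = 22 ms.
Transmission budget = 91 − 22 = 69 ms.
R ≥ L / t_tx = 60632 bits / 0.069 s = 879 kbps.

879 kbps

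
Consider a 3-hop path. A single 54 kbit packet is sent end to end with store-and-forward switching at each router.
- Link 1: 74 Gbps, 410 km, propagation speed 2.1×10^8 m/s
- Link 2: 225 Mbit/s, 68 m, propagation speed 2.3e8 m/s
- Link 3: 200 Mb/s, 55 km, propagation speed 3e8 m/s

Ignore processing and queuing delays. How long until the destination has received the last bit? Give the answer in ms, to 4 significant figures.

L = 54000 bits.
Transmission delays (L/R per hop): 0.00072973, 0.24, 0.27 ms; sum = 0.51073 ms.
Propagation delays (d/s per hop): 1.95238, 0.000295652, 0.183333 ms; sum = 2.13601 ms.
End-to-end = 2.647 ms.

2.647 ms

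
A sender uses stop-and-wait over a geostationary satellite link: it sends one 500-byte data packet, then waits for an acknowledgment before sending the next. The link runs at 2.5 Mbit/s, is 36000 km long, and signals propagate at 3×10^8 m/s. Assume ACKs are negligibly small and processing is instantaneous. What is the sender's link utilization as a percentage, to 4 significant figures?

t_tx = L/R = 4000/2500000 = 0.0016 s.
t_prop = 36000000/300000000 = 0.12 s; RTT = 0.24 s.
Cycle = t_tx + RTT = 0.2416 s.
Utilization = t_tx / cycle = 0.0016/0.2416 = 0.6623 %.

0.6623 %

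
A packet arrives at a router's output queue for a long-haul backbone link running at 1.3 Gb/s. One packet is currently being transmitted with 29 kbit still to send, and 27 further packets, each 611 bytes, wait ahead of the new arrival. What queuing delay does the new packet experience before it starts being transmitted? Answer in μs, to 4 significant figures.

Each queued packet: L/R = 4888/1300000000 = 3.76 μs.
27 queued → 101.52 μs.
Plus remaining 29000 bits of current packet: 22.3077 μs.
Queuing delay = 123.8 μs.

123.8 μs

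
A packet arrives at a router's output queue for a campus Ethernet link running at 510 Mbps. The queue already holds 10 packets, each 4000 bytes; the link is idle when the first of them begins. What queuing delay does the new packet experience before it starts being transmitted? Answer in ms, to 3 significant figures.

Each queued packet: L/R = 32000/510000000 = 0.0627451 ms.
10 queued → 0.627451 ms.
Queuing delay = 0.627 ms.

0.627 ms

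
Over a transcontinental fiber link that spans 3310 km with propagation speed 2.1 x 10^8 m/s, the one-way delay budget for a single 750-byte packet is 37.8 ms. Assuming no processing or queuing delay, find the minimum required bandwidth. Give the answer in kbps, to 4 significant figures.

L = 6000 bits.
Propagation delay = 3310000 / 210000000 = 15.7619 ms.
Transmission budget = 37.8 − 15.7619 = 22.0381 ms.
R ≥ L / t_tx = 6000 bits / 0.0220381 s = 272.3 kbps.

272.3 kbps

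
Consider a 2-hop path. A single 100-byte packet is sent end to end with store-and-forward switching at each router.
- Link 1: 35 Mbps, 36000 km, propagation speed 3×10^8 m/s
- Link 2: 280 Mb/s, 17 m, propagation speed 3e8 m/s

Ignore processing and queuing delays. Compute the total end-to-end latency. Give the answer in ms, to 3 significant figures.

120 ms

L = 100 × 8 = 800 bits.
Transmission delays (L/R per hop): 0.0228571, 0.00285714 ms; sum = 0.0257143 ms.
Propagation delays (d/s per hop): 120, 5.66667e-05 ms; sum = 120 ms.
End-to-end = 120 ms.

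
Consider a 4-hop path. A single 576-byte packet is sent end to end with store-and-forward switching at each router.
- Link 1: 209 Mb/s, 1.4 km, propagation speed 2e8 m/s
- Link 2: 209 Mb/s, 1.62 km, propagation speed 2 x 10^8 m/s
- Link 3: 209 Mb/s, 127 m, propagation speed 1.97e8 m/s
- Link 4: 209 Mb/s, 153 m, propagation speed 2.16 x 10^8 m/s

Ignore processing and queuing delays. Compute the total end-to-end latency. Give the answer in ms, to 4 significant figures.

L = 576 × 8 = 4608 bits.
Transmission delay per hop = L/R = 4608/209000000 = 0.0220478 ms; 4 hops → 0.0881914 ms.
Propagation delays (d/s per hop): 0.007, 0.0081, 0.00064467, 0.000708333 ms; sum = 0.016453 ms.
End-to-end = 0.1046 ms.

0.1046 ms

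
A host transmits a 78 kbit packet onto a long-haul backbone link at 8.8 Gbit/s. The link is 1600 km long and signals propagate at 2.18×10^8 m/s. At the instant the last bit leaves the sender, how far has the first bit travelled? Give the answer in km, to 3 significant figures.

1.93 km

t_tx = L/R = 78000/8800000000 = 8.86364e-06 s.
Distance = s × t_tx = 2.18e+08 × 8.86364e-06 = 1.93 km.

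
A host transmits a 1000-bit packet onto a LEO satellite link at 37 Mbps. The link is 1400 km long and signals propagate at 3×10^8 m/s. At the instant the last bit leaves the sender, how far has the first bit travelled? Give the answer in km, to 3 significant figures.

t_tx = L/R = 1000/37000000 = 2.7027e-05 s.
Distance = s × t_tx = 300000000 × 2.7027e-05 = 8.11 km.

8.11 km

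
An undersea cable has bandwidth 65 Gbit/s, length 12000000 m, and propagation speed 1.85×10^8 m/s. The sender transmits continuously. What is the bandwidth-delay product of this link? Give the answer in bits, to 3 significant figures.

4220000000 bits

Propagation delay = 12000000 / 185000000 = 0.0648649 s.
BDP = R × t_prop = 65000000000 × 0.0648649 = 4216220000 bits.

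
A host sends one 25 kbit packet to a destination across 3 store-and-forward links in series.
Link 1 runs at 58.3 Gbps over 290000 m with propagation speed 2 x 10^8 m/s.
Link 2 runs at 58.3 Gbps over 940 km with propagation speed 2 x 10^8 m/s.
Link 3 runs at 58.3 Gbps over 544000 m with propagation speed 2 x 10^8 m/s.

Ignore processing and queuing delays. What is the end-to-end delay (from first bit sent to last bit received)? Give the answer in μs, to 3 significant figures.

L = 25000 bits.
Transmission delay per hop = L/R = 25000/58300000000 = 0.428816 μs; 3 hops → 1.28645 μs.
Propagation delays (d/s per hop): 1450, 4700, 2720 μs; sum = 8870 μs.
End-to-end = 8870 μs.

8870 μs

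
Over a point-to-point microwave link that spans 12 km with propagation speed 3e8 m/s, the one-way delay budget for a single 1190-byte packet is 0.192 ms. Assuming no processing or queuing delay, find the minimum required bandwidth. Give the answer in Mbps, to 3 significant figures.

62.6 Mbps

L = 9520 bits.
Propagation delay = 12000 / 300000000 = 0.04 ms.
Transmission budget = 0.192 − 0.04 = 0.152 ms.
R ≥ L / t_tx = 9520 bits / 0.000152 s = 62.6 Mbps.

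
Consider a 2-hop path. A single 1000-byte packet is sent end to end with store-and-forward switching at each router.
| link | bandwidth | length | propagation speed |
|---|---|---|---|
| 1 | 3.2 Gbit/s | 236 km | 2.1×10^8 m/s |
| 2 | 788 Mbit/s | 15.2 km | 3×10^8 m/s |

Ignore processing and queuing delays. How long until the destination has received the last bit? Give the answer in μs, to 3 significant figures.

1190 μs

L = 1000 × 8 = 8000 bits.
Transmission delays (L/R per hop): 2.5, 10.1523 μs; sum = 12.6523 μs.
Propagation delays (d/s per hop): 1123.81, 50.6667 μs; sum = 1174.48 μs.
End-to-end = 1190 μs.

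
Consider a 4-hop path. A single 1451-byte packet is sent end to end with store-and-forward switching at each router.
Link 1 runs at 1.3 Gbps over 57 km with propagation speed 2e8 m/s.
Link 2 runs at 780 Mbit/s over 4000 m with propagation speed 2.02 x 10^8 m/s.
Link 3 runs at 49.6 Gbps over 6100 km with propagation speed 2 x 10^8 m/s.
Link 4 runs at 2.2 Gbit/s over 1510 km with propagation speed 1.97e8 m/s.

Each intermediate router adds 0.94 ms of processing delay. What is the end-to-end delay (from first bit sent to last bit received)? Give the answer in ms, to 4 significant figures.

L = 1451 × 8 = 11608 bits.
Transmission delays (L/R per hop): 0.00892923, 0.0148821, 0.000234032, 0.00527636 ms; sum = 0.0293217 ms.
Propagation delays (d/s per hop): 0.285, 0.019802, 30.5, 7.66497 ms; sum = 38.4698 ms.
Processing at 3 router(s): 3 × 0.94 ms = 2.82 ms.
End-to-end = 41.32 ms.

41.32 ms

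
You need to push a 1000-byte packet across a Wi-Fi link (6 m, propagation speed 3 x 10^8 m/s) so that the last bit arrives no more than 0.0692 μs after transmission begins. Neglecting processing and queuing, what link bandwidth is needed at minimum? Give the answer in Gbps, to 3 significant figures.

163 Gbps

L = 8000 bits.
Propagation delay = 6 / 300000000 = 0.02 μs.
Transmission budget = 0.0692 − 0.02 = 0.0492 μs.
R ≥ L / t_tx = 8000 bits / 4.92e-08 s = 163 Gbps.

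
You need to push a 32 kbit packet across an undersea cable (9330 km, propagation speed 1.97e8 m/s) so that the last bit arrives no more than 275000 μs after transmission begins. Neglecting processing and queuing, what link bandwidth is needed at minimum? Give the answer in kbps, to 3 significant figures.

141 kbps

Propagation delay = 9330000 / 197000000 = 47360.4 μs.
Transmission budget = 275000 − 47360.4 = 227640 μs.
R ≥ L / t_tx = 32000 bits / 0.22764 s = 141 kbps.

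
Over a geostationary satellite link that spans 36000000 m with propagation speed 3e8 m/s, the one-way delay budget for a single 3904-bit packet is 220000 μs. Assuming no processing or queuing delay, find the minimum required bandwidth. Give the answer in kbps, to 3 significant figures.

39.0 kbps

Propagation delay = 36000000 / 300000000 = 120000 μs.
Transmission budget = 220000 − 120000 = 100000 μs.
R ≥ L / t_tx = 3904 bits / 0.1 s = 39.0 kbps.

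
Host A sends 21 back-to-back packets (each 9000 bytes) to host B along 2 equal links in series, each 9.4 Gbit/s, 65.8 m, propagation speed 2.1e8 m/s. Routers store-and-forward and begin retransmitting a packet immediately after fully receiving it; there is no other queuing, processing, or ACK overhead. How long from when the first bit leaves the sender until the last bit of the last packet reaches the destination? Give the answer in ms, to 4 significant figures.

Per-hop transmission t_tx = L/R = 72000/9400000000 = 0.00765957 ms.
Per-hop propagation t_prop = 65.8/210000000 = 0.000313333 ms.
Pipeline fill: first packet needs 2·t_tx to clear all hops; remaining 20 packets each add one t_tx.
Total = (2+21-1)·t_tx + 2·t_prop = 22·0.00765957 + 2·0.000313333 = 0.1691 ms.

0.1691 ms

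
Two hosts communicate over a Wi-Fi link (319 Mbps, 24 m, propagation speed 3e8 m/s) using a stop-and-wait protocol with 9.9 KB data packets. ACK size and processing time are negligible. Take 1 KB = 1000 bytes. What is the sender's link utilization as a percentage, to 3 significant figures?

t_tx = L/R = 79200/319000000 = 0.000248276 s.
t_prop = 24/300000000 = 8e-08 s; RTT = 1.6e-07 s.
Cycle = t_tx + RTT = 0.000248436 s.
Utilization = t_tx / cycle = 0.000248276/0.000248436 = 99.9 %.

99.9 %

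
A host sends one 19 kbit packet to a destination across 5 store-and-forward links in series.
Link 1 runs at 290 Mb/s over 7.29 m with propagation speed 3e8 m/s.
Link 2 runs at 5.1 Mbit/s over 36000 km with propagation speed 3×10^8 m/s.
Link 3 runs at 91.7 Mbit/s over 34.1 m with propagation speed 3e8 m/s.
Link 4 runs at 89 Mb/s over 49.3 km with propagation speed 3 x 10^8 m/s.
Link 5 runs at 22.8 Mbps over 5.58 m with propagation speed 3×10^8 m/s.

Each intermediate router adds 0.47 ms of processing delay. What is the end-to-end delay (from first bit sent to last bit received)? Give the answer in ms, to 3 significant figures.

127 ms

L = 19000 bits.
Transmission delays (L/R per hop): 0.0655172, 3.72549, 0.207197, 0.213483, 0.833333 ms; sum = 5.04502 ms.
Propagation delays (d/s per hop): 2.43e-05, 120, 0.000113667, 0.164333, 1.86e-05 ms; sum = 120.164 ms.
Processing at 4 router(s): 4 × 0.47 ms = 1.88 ms.
End-to-end = 127 ms.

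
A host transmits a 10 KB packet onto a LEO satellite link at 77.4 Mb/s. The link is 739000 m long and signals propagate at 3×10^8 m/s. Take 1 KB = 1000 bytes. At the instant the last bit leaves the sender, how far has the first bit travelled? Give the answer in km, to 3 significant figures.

310 km

t_tx = L/R = 80000/77400000 = 0.00103359 s.
Distance = s × t_tx = 300000000 × 0.00103359 = 310 km.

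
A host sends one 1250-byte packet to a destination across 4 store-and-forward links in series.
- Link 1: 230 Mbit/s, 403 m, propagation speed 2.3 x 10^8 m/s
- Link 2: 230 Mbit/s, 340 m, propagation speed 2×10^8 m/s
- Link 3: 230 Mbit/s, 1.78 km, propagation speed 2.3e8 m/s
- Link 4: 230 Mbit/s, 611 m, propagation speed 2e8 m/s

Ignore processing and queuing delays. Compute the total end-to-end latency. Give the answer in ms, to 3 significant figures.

L = 1250 × 8 = 10000 bits.
Transmission delay per hop = L/R = 10000/230000000 = 0.0434783 ms; 4 hops → 0.173913 ms.
Propagation delays (d/s per hop): 0.00175217, 0.0017, 0.00773913, 0.003055 ms; sum = 0.0142463 ms.
End-to-end = 0.188 ms.

0.188 ms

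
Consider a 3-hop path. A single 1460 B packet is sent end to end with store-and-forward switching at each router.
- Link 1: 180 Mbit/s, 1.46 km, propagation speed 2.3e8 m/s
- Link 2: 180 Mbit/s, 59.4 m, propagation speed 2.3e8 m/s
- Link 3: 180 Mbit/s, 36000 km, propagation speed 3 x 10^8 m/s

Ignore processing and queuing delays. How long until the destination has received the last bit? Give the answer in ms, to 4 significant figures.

120.2 ms

L = 1460 × 8 = 11680 bits.
Transmission delay per hop = L/R = 11680/180000000 = 0.0648889 ms; 3 hops → 0.194667 ms.
Propagation delays (d/s per hop): 0.00634783, 0.000258261, 120 ms; sum = 120.007 ms.
End-to-end = 120.2 ms.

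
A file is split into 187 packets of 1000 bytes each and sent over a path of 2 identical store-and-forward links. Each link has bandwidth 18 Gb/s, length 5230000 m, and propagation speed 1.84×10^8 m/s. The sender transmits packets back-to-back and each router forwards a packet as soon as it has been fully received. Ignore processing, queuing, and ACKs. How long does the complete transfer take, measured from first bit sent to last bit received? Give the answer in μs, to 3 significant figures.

56900 μs

Per-hop transmission t_tx = L/R = 8000/18000000000 = 0.444444 μs.
Per-hop propagation t_prop = 5230000/184000000 = 28423.9 μs.
Pipeline fill: first packet needs 2·t_tx to clear all hops; remaining 186 packets each add one t_tx.
Total = (2+187-1)·t_tx + 2·t_prop = 188·0.444444 + 2·28423.9 = 56900 μs.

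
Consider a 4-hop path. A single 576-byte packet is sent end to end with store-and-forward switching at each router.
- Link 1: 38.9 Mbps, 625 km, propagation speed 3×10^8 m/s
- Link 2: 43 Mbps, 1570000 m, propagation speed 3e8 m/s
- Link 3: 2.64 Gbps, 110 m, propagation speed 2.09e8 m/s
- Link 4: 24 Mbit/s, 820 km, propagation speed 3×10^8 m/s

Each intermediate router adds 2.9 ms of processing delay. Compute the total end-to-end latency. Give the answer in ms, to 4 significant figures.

19.17 ms

L = 576 × 8 = 4608 bits.
Transmission delays (L/R per hop): 0.118458, 0.107163, 0.00174545, 0.192 ms; sum = 0.419366 ms.
Propagation delays (d/s per hop): 2.08333, 5.23333, 0.000526316, 2.73333 ms; sum = 10.0505 ms.
Processing at 3 router(s): 3 × 2.9 ms = 8.7 ms.
End-to-end = 19.17 ms.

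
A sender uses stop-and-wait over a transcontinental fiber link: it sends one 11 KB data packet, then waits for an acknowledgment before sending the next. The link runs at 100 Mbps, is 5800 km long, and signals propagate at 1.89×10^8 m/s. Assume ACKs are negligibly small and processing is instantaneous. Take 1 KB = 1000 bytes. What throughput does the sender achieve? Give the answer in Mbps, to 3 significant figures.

t_tx = L/R = 88000/100000000 = 0.00088 s.
t_prop = 5800000/189000000 = 0.0306878 s; RTT = 0.0613757 s.
Cycle = t_tx + RTT = 0.0622557 s.
Throughput = L / cycle = 88000 / 0.0622557 = 1.41 Mbps.

1.41 Mbps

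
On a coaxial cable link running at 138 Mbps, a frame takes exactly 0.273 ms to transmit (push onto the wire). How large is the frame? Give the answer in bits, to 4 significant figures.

L = R × t_tx = 138000000 b/s × 0.000273 s = 37674 bits.

37670 bits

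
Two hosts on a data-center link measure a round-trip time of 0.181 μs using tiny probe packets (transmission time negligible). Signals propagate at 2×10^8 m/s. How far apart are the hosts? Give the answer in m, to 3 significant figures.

18.1 m

One-way propagation = RTT/2 = 0.0905 μs.
d = s × t = 200000000 × 9.05e-08 = 18.1 m.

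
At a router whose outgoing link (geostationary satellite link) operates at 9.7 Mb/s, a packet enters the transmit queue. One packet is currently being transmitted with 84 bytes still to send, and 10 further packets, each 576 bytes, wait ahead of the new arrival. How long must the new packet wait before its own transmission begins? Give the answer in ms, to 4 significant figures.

Each queued packet: L/R = 4608/9700000 = 0.475052 ms.
10 queued → 4.75052 ms.
Plus remaining 672 bits of current packet: 0.0692784 ms.
Queuing delay = 4.820 ms.

4.820 ms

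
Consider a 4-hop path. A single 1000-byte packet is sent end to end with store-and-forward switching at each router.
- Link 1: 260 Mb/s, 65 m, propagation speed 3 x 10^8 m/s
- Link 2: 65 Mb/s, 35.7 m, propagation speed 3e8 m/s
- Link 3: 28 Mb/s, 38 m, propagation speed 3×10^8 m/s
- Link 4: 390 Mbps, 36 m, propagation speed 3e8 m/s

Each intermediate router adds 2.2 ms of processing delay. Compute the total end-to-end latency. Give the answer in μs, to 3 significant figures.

7060 μs

L = 1000 × 8 = 8000 bits.
Transmission delays (L/R per hop): 30.7692, 123.077, 285.714, 20.5128 μs; sum = 460.073 μs.
Propagation delays (d/s per hop): 0.216667, 0.119, 0.126667, 0.12 μs; sum = 0.582333 μs.
Processing at 3 router(s): 3 × 2.2 ms = 6600 μs.
End-to-end = 7060 μs.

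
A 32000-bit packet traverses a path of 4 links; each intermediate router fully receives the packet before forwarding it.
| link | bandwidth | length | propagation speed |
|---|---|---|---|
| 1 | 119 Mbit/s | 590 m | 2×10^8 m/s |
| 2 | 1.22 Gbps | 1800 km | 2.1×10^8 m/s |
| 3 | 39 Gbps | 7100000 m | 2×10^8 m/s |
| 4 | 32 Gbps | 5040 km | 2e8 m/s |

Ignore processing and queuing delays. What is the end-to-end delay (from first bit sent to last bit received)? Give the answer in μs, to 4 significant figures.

69570 μs

Transmission delays (L/R per hop): 268.908, 26.2295, 0.820513, 1 μs; sum = 296.958 μs.
Propagation delays (d/s per hop): 2.95, 8571.43, 35500, 25200 μs; sum = 69274.4 μs.
End-to-end = 69570 μs.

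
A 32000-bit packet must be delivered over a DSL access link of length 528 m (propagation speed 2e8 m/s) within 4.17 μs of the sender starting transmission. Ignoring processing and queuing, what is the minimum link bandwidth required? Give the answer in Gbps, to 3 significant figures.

20.9 Gbps

Propagation delay = 528 / 200000000 = 2.64 μs.
Transmission budget = 4.17 − 2.64 = 1.53 μs.
R ≥ L / t_tx = 32000 bits / 1.53e-06 s = 20.9 Gbps.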